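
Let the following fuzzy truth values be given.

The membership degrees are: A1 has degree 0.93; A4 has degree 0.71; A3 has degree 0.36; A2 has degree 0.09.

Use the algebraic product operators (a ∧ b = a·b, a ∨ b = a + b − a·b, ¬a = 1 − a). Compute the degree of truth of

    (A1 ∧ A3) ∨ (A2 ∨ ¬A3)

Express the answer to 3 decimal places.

0.782

A1 ∧ A3 = a·b on (0.9300, 0.3600) = 0.3348
¬A3 = 1 − 0.3600 = 0.6400
A2 ∨ ¬A3 = a + b − a·b on (0.0900, 0.6400) = 0.6724
(A1 ∧ A3) ∨ (A2 ∨ ¬A3) = a + b − a·b on (0.3348, 0.6724) = 0.7821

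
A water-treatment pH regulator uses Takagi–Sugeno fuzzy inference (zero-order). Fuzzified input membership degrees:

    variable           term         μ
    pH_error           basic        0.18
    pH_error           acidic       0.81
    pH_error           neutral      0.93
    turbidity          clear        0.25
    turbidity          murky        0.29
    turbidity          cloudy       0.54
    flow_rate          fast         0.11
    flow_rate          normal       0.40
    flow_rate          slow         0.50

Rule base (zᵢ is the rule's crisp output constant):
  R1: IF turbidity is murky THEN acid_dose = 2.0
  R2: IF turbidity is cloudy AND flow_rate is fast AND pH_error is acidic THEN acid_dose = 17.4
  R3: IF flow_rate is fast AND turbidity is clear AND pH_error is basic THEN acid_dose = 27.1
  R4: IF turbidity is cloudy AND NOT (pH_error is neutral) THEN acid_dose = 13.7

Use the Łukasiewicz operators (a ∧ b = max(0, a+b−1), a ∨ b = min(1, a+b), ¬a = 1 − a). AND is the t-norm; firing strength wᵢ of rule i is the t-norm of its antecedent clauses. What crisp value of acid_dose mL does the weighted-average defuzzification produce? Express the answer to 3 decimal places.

R1 (z=2.0): murky=0.29 → w = 0.29
R2 (z=17.4): cloudy=0.54, fast=0.11, acidic=0.81; AND[max(0, a+b−1)] → w = 0.00
R3 (z=27.1): fast=0.11, clear=0.25, basic=0.18; AND[max(0, a+b−1)] → w = 0.00
R4 (z=13.7): cloudy=0.54, ¬neutral=1−0.93=0.07; AND[max(0, a+b−1)] → w = 0.00
Weighted average = (0.29·2.0 + 0.00·17.4 + 0.00·27.1 + 0.00·13.7) / (0.29 + 0.00 + 0.00 + 0.00)
  = 0.5800 / 0.2900 = 2.000

2.000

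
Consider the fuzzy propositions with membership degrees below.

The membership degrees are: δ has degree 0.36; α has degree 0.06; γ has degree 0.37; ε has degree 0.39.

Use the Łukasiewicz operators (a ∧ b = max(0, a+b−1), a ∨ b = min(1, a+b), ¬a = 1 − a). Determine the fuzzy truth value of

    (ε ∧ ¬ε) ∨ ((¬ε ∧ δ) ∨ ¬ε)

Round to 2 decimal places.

0.61

¬ε = 1 − 0.39 = 0.61
ε ∧ ¬ε = max(0, a+b−1) on (0.39, 0.61) = 0.00
¬ε = 1 − 0.39 = 0.61
¬ε ∧ δ = max(0, a+b−1) on (0.61, 0.36) = 0.00
¬ε = 1 − 0.39 = 0.61
(¬ε ∧ δ) ∨ ¬ε = min(1, a+b) on (0.00, 0.61) = 0.61
(ε ∧ ¬ε) ∨ ((¬ε ∧ δ) ∨ ¬ε) = min(1, a+b) on (0.00, 0.61) = 0.61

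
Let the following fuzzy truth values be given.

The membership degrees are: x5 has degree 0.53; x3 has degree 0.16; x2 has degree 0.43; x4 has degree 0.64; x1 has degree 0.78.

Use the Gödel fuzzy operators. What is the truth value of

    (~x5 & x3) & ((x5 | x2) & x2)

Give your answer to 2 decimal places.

~x5 = 1 − 0.53 = 0.47
~x5 & x3 = min(a, b) on (0.47, 0.16) = 0.16
x5 | x2 = max(a, b) on (0.53, 0.43) = 0.53
(x5 | x2) & x2 = min(a, b) on (0.53, 0.43) = 0.43
(~x5 & x3) & ((x5 | x2) & x2) = min(a, b) on (0.16, 0.43) = 0.16

0.16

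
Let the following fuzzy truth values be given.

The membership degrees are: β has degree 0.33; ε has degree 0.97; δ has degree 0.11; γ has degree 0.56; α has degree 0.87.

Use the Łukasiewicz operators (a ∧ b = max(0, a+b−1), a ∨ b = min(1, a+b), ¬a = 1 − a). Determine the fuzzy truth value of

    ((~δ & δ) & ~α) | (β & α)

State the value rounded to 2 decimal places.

0.20

~δ = 1 − 0.11 = 0.89
~δ & δ = max(0, a+b−1) on (0.89, 0.11) = 0.00
~α = 1 − 0.87 = 0.13
(~δ & δ) & ~α = max(0, a+b−1) on (0.00, 0.13) = 0.00
β & α = max(0, a+b−1) on (0.33, 0.87) = 0.20
((~δ & δ) & ~α) | (β & α) = min(1, a+b) on (0.00, 0.20) = 0.20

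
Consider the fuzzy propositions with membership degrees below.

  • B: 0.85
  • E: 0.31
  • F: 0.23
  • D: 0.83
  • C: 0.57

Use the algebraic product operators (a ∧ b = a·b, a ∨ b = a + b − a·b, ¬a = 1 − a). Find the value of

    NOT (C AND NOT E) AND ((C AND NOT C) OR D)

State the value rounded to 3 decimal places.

0.529

NOT E = 1 − 0.3100 = 0.6900
C AND NOT E = a·b on (0.5700, 0.6900) = 0.3933
NOT (C AND NOT E) = 1 − 0.3933 = 0.6067
NOT C = 1 − 0.5700 = 0.4300
C AND NOT C = a·b on (0.5700, 0.4300) = 0.2451
(C AND NOT C) OR D = a + b − a·b on (0.2451, 0.8300) = 0.8717
NOT (C AND NOT E) AND ((C AND NOT C) OR D) = a·b on (0.6067, 0.8717) = 0.5288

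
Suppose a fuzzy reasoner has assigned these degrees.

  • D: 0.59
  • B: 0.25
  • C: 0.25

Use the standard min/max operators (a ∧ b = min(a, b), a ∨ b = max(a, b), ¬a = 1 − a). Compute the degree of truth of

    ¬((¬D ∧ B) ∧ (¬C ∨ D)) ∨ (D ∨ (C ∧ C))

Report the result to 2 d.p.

0.75

¬D = 1 − 0.59 = 0.41
¬D ∧ B = min(a, b) on (0.41, 0.25) = 0.25
¬C = 1 − 0.25 = 0.75
¬C ∨ D = max(a, b) on (0.75, 0.59) = 0.75
(¬D ∧ B) ∧ (¬C ∨ D) = min(a, b) on (0.25, 0.75) = 0.25
¬((¬D ∧ B) ∧ (¬C ∨ D)) = 1 − 0.25 = 0.75
C ∧ C = min(a, b) on (0.25, 0.25) = 0.25
D ∨ (C ∧ C) = max(a, b) on (0.59, 0.25) = 0.59
¬((¬D ∧ B) ∧ (¬C ∨ D)) ∨ (D ∨ (C ∧ C)) = max(a, b) on (0.75, 0.59) = 0.75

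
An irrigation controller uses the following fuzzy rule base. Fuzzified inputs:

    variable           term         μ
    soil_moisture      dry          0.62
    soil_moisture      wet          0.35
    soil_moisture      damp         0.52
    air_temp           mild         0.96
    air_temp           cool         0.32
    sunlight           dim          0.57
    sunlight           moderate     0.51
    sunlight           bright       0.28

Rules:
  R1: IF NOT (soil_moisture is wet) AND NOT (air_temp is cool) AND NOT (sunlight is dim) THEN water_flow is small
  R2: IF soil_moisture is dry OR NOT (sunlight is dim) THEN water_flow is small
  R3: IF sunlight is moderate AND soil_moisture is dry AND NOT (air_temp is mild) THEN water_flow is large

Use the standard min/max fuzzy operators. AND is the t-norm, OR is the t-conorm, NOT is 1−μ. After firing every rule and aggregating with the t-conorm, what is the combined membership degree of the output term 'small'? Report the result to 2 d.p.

0.62

R1: ¬wet=1−0.35=0.65, ¬cool=1−0.32=0.68, ¬dim=1−0.57=0.43; AND[min(a, b)] → w = 0.43
R2: dry=0.62, ¬dim=1−0.57=0.43; OR[max(a, b)] → w = 0.62
R3: moderate=0.51, dry=0.62, ¬mild=1−0.96=0.04; AND[min(a, b)] → w = 0.04
Rules with consequent 'small': {R1, R2} → strengths 0.43, 0.62
Aggregate via t-conorm [max(a, b)]: 0.62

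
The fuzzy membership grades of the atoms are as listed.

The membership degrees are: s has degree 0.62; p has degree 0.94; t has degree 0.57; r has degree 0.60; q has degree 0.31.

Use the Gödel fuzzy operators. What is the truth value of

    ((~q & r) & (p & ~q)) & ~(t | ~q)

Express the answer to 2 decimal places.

0.31

~q = 1 − 0.31 = 0.69
~q & r = min(a, b) on (0.69, 0.60) = 0.60
~q = 1 − 0.31 = 0.69
p & ~q = min(a, b) on (0.94, 0.69) = 0.69
(~q & r) & (p & ~q) = min(a, b) on (0.60, 0.69) = 0.60
~q = 1 − 0.31 = 0.69
t | ~q = max(a, b) on (0.57, 0.69) = 0.69
~(t | ~q) = 1 − 0.69 = 0.31
((~q & r) & (p & ~q)) & ~(t | ~q) = min(a, b) on (0.60, 0.31) = 0.31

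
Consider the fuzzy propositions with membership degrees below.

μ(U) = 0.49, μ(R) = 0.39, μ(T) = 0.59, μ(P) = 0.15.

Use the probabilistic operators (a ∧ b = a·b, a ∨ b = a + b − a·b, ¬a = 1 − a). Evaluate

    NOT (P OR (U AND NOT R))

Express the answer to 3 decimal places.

NOT R = 1 − 0.3900 = 0.6100
U AND NOT R = a·b on (0.4900, 0.6100) = 0.2989
P OR (U AND NOT R) = a + b − a·b on (0.1500, 0.2989) = 0.4041
NOT (P OR (U AND NOT R)) = 1 − 0.4041 = 0.5959

0.596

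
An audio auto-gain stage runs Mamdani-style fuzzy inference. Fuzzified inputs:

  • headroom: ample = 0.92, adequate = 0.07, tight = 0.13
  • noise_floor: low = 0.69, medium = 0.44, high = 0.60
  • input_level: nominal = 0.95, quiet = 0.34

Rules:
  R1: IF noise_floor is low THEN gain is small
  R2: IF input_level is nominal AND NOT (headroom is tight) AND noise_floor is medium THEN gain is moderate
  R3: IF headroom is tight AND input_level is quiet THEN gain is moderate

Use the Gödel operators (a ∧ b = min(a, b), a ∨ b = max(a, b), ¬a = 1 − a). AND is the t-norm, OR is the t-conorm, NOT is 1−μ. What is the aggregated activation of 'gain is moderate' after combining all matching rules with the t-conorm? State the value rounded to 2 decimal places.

0.44

R1: low=0.69 → w = 0.69
R2: nominal=0.95, ¬tight=1−0.13=0.87, medium=0.44; AND[min(a, b)] → w = 0.44
R3: tight=0.13, quiet=0.34; AND[min(a, b)] → w = 0.13
Rules with consequent 'moderate': {R2, R3} → strengths 0.44, 0.13
Aggregate via t-conorm [max(a, b)]: 0.44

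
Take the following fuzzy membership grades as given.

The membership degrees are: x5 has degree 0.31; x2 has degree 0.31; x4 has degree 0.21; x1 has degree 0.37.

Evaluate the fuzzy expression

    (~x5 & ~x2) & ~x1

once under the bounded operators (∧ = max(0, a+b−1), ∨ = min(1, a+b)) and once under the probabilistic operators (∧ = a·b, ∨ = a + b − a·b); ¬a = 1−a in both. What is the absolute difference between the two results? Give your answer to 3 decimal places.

Under bounded:
  ~x5 = 1 − 0.31 = 0.69
  ~x2 = 1 − 0.31 = 0.69
  ~x5 & ~x2 = max(0, a+b−1) on (0.69, 0.69) = 0.38
  ~x1 = 1 − 0.37 = 0.63
  (~x5 & ~x2) & ~x1 = max(0, a+b−1) on (0.38, 0.63) = 0.01
  → value = 0.0100
Under probabilistic:
  ~x5 = 1 − 0.3100 = 0.6900
  ~x2 = 1 − 0.3100 = 0.6900
  ~x5 & ~x2 = a·b on (0.6900, 0.6900) = 0.4761
  ~x1 = 1 − 0.3700 = 0.6300
  (~x5 & ~x2) & ~x1 = a·b on (0.4761, 0.6300) = 0.2999
  → value = 0.2999
|0.0100 − 0.2999| = 0.290

0.290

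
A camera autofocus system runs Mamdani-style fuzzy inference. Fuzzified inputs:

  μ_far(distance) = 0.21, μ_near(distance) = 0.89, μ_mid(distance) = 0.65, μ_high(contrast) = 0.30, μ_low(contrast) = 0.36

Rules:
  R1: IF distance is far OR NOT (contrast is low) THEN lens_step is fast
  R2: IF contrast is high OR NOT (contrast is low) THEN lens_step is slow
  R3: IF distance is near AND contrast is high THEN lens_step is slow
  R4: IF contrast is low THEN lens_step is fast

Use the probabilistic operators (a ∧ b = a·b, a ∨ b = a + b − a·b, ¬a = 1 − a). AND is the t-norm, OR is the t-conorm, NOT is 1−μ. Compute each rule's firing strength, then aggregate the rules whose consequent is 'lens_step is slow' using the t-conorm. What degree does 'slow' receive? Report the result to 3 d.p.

0.815

R1: far=0.21, ¬low=1−0.36=0.64; OR[a + b − a·b] → w = 0.7156
R2: high=0.30, ¬low=1−0.36=0.64; OR[a + b − a·b] → w = 0.7480
R3: near=0.89, high=0.30; AND[a·b] → w = 0.2670
R4: low=0.36 → w = 0.3600
Rules with consequent 'slow': {R2, R3} → strengths 0.7480, 0.2670
Aggregate via t-conorm [a + b − a·b]: 0.8153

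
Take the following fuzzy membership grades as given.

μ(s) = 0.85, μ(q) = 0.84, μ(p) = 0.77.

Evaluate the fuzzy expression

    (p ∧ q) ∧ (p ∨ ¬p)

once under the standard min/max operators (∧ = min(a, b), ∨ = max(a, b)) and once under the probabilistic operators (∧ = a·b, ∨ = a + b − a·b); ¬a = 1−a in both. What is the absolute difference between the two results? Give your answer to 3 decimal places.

Under standard min/max:
  p ∧ q = min(a, b) on (0.77, 0.84) = 0.77
  ¬p = 1 − 0.77 = 0.23
  p ∨ ¬p = max(a, b) on (0.77, 0.23) = 0.77
  (p ∧ q) ∧ (p ∨ ¬p) = min(a, b) on (0.77, 0.77) = 0.77
  → value = 0.7700
Under probabilistic:
  p ∧ q = a·b on (0.7700, 0.8400) = 0.6468
  ¬p = 1 − 0.7700 = 0.2300
  p ∨ ¬p = a + b − a·b on (0.7700, 0.2300) = 0.8229
  (p ∧ q) ∧ (p ∨ ¬p) = a·b on (0.6468, 0.8229) = 0.5323
  → value = 0.5323
|0.7700 − 0.5323| = 0.238

0.238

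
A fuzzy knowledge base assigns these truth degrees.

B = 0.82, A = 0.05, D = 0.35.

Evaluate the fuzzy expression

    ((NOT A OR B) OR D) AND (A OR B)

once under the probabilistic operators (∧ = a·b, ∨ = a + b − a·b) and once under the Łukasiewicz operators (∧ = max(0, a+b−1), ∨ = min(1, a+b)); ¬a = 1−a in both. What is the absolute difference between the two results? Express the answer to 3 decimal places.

Under probabilistic:
  NOT A = 1 − 0.0500 = 0.9500
  NOT A OR B = a + b − a·b on (0.9500, 0.8200) = 0.9910
  (NOT A OR B) OR D = a + b − a·b on (0.9910, 0.3500) = 0.9942
  A OR B = a + b − a·b on (0.0500, 0.8200) = 0.8290
  ((NOT A OR B) OR D) AND (A OR B) = a·b on (0.9942, 0.8290) = 0.8242
  → value = 0.8242
Under Łukasiewicz:
  NOT A = 1 − 0.05 = 0.95
  NOT A OR B = min(1, a+b) on (0.95, 0.82) = 1.00
  (NOT A OR B) OR D = min(1, a+b) on (1.00, 0.35) = 1.00
  A OR B = min(1, a+b) on (0.05, 0.82) = 0.87
  ((NOT A OR B) OR D) AND (A OR B) = max(0, a+b−1) on (1.00, 0.87) = 0.87
  → value = 0.8700
|0.8242 − 0.8700| = 0.046

0.046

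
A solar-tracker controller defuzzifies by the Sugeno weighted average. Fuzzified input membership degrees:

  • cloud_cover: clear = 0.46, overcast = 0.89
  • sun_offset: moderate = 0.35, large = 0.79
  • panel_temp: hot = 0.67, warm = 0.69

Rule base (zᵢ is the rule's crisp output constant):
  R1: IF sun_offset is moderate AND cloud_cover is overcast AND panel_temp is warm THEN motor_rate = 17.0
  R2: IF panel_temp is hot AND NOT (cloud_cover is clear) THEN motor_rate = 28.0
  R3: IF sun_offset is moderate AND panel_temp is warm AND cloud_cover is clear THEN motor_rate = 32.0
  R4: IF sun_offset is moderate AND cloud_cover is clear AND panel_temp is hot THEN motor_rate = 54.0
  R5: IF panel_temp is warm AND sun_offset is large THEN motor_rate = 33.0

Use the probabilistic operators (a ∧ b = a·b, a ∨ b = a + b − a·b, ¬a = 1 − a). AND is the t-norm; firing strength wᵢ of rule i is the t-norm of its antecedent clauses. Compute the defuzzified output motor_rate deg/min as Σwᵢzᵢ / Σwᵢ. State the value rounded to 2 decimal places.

30.69

R1 (z=17.0): moderate=0.35, overcast=0.89, warm=0.69; AND[a·b] → w = 0.2149
R2 (z=28.0): hot=0.67, ¬clear=1−0.46=0.54; AND[a·b] → w = 0.3618
R3 (z=32.0): moderate=0.35, warm=0.69, clear=0.46; AND[a·b] → w = 0.1111
R4 (z=54.0): moderate=0.35, clear=0.46, hot=0.67; AND[a·b] → w = 0.1079
R5 (z=33.0): warm=0.69, large=0.79; AND[a·b] → w = 0.5451
Weighted average = (0.2149·17.0 + 0.3618·28.0 + 0.1111·32.0 + 0.1079·54.0 + 0.5451·33.0) / (0.2149 + 0.3618 + 0.1111 + 0.1079 + 0.5451)
  = 41.1525 / 1.3408 = 30.69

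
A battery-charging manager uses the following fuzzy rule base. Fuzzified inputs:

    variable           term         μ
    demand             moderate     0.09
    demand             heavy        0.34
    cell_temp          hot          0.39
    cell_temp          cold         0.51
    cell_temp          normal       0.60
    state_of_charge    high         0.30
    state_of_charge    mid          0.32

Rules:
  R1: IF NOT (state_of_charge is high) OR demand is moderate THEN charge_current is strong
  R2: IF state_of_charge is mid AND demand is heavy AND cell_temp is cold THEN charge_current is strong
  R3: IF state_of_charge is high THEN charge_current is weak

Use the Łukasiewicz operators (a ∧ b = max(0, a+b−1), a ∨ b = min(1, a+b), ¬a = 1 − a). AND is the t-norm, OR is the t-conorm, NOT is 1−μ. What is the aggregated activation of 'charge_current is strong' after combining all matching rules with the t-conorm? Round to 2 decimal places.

0.79

R1: ¬high=1−0.30=0.70, moderate=0.09; OR[min(1, a+b)] → w = 0.79
R2: mid=0.32, heavy=0.34, cold=0.51; AND[max(0, a+b−1)] → w = 0.00
R3: high=0.30 → w = 0.30
Rules with consequent 'strong': {R1, R2} → strengths 0.79, 0.00
Aggregate via t-conorm [min(1, a+b)]: 0.79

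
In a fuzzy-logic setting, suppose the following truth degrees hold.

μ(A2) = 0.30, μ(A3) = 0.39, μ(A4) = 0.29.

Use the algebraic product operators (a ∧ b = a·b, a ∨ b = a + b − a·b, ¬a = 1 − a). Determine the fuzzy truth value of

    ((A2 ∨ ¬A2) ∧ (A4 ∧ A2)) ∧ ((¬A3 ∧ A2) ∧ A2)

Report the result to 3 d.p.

0.004

¬A2 = 1 − 0.3000 = 0.7000
A2 ∨ ¬A2 = a + b − a·b on (0.3000, 0.7000) = 0.7900
A4 ∧ A2 = a·b on (0.2900, 0.3000) = 0.0870
(A2 ∨ ¬A2) ∧ (A4 ∧ A2) = a·b on (0.7900, 0.0870) = 0.0687
¬A3 = 1 − 0.3900 = 0.6100
¬A3 ∧ A2 = a·b on (0.6100, 0.3000) = 0.1830
(¬A3 ∧ A2) ∧ A2 = a·b on (0.1830, 0.3000) = 0.0549
((A2 ∨ ¬A2) ∧ (A4 ∧ A2)) ∧ ((¬A3 ∧ A2) ∧ A2) = a·b on (0.0687, 0.0549) = 0.0038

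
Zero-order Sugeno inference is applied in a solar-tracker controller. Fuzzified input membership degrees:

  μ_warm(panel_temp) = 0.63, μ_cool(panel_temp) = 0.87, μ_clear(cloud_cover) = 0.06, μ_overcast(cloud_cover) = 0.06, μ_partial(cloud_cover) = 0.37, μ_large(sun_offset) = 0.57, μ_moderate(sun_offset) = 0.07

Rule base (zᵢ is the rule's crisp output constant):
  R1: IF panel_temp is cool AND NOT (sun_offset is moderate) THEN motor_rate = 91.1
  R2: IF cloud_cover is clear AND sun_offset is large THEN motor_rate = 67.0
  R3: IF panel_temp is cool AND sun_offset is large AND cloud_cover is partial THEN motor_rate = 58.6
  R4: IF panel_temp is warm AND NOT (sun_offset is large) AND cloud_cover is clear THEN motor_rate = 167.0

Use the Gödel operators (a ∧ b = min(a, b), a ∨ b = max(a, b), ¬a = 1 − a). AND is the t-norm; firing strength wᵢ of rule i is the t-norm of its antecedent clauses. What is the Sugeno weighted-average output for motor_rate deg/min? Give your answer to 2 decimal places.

R1 (z=91.1): cool=0.87, ¬moderate=1−0.07=0.93; AND[min(a, b)] → w = 0.87
R2 (z=67.0): clear=0.06, large=0.57; AND[min(a, b)] → w = 0.06
R3 (z=58.6): cool=0.87, large=0.57, partial=0.37; AND[min(a, b)] → w = 0.37
R4 (z=167.0): warm=0.63, ¬large=1−0.57=0.43, clear=0.06; AND[min(a, b)] → w = 0.06
Weighted average = (0.87·91.1 + 0.06·67.0 + 0.37·58.6 + 0.06·167.0) / (0.87 + 0.06 + 0.37 + 0.06)
  = 114.9790 / 1.3600 = 84.54

84.54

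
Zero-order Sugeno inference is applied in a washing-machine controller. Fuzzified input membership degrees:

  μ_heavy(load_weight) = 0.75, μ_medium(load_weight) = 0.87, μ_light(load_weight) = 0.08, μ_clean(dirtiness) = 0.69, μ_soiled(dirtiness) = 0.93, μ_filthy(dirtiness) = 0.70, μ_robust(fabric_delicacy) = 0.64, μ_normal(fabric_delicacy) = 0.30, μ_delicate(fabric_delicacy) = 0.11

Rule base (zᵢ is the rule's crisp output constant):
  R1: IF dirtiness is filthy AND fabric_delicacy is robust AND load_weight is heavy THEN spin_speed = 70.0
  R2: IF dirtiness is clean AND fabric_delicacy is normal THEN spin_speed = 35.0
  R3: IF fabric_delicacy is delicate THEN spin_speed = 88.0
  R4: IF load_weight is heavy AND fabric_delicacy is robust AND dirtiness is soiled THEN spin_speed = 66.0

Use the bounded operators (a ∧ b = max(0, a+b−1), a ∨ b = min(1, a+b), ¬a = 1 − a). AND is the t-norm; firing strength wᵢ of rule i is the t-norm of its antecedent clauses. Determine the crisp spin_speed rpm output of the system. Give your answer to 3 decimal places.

71.346

R1 (z=70.0): filthy=0.70, robust=0.64, heavy=0.75; AND[max(0, a+b−1)] → w = 0.09
R2 (z=35.0): clean=0.69, normal=0.30; AND[max(0, a+b−1)] → w = 0.00
R3 (z=88.0): delicate=0.11 → w = 0.11
R4 (z=66.0): heavy=0.75, robust=0.64, soiled=0.93; AND[max(0, a+b−1)] → w = 0.32
Weighted average = (0.09·70.0 + 0.00·35.0 + 0.11·88.0 + 0.32·66.0) / (0.09 + 0.00 + 0.11 + 0.32)
  = 37.1000 / 0.5200 = 71.346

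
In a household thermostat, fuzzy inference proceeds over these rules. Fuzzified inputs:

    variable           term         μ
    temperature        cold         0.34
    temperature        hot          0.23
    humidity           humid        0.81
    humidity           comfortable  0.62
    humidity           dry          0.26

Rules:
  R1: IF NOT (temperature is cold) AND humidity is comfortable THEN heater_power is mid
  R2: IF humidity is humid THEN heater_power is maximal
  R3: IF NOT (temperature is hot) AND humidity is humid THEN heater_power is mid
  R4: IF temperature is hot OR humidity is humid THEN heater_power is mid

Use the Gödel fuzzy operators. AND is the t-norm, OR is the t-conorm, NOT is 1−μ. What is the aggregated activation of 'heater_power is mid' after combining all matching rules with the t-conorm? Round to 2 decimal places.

0.81

R1: ¬cold=1−0.34=0.66, comfortable=0.62; AND[min(a, b)] → w = 0.62
R2: humid=0.81 → w = 0.81
R3: ¬hot=1−0.23=0.77, humid=0.81; AND[min(a, b)] → w = 0.77
R4: hot=0.23, humid=0.81; OR[max(a, b)] → w = 0.81
Rules with consequent 'mid': {R1, R3, R4} → strengths 0.62, 0.77, 0.81
Aggregate via t-conorm [max(a, b)]: 0.81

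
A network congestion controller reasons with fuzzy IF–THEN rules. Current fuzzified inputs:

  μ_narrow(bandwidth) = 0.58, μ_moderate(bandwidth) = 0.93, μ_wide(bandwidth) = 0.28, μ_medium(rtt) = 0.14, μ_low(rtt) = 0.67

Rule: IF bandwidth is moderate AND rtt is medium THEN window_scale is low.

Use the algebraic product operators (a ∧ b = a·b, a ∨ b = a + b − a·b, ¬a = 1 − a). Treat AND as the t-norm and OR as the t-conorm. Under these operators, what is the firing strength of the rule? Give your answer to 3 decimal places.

0.130

firing strength: moderate=0.93, medium=0.14; AND[a·b] → w = 0.1302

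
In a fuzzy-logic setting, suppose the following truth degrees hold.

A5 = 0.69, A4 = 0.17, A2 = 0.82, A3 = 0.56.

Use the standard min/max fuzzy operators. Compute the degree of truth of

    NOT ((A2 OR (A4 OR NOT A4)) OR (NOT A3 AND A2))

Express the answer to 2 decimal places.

0.17

NOT A4 = 1 − 0.17 = 0.83
A4 OR NOT A4 = max(a, b) on (0.17, 0.83) = 0.83
A2 OR (A4 OR NOT A4) = max(a, b) on (0.82, 0.83) = 0.83
NOT A3 = 1 − 0.56 = 0.44
NOT A3 AND A2 = min(a, b) on (0.44, 0.82) = 0.44
(A2 OR (A4 OR NOT A4)) OR (NOT A3 AND A2) = max(a, b) on (0.83, 0.44) = 0.83
NOT ((A2 OR (A4 OR NOT A4)) OR (NOT A3 AND A2)) = 1 − 0.83 = 0.17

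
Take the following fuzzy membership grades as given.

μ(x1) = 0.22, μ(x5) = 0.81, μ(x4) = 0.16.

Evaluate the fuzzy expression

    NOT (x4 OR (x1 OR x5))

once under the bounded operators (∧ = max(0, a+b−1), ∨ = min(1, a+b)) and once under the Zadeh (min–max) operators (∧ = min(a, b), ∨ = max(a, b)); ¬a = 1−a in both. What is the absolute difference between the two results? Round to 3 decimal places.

0.190

Under bounded:
  x1 OR x5 = min(1, a+b) on (0.22, 0.81) = 1.00
  x4 OR (x1 OR x5) = min(1, a+b) on (0.16, 1.00) = 1.00
  NOT (x4 OR (x1 OR x5)) = 1 − 1.00 = 0.00
  → value = 0.0000
Under Zadeh (min–max):
  x1 OR x5 = max(a, b) on (0.22, 0.81) = 0.81
  x4 OR (x1 OR x5) = max(a, b) on (0.16, 0.81) = 0.81
  NOT (x4 OR (x1 OR x5)) = 1 − 0.81 = 0.19
  → value = 0.1900
|0.0000 − 0.1900| = 0.190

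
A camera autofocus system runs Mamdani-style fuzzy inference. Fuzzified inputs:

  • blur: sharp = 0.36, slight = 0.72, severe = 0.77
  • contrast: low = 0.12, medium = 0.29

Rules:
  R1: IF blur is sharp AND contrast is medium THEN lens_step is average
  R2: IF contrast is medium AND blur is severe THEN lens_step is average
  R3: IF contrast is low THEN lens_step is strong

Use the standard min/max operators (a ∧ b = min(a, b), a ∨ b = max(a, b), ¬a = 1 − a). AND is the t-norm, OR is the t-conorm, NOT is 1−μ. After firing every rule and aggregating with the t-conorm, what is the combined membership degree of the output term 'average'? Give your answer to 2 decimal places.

R1: sharp=0.36, medium=0.29; AND[min(a, b)] → w = 0.29
R2: medium=0.29, severe=0.77; AND[min(a, b)] → w = 0.29
R3: low=0.12 → w = 0.12
Rules with consequent 'average': {R1, R2} → strengths 0.29, 0.29
Aggregate via t-conorm [max(a, b)]: 0.29

0.29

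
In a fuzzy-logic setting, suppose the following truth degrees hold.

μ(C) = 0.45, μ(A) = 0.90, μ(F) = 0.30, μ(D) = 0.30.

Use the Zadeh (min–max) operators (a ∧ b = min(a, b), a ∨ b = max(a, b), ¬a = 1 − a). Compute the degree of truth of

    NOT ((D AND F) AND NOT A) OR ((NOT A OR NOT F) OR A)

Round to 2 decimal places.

D AND F = min(a, b) on (0.30, 0.30) = 0.30
NOT A = 1 − 0.90 = 0.10
(D AND F) AND NOT A = min(a, b) on (0.30, 0.10) = 0.10
NOT ((D AND F) AND NOT A) = 1 − 0.10 = 0.90
NOT A = 1 − 0.90 = 0.10
NOT F = 1 − 0.30 = 0.70
NOT A OR NOT F = max(a, b) on (0.10, 0.70) = 0.70
(NOT A OR NOT F) OR A = max(a, b) on (0.70, 0.90) = 0.90
NOT ((D AND F) AND NOT A) OR ((NOT A OR NOT F) OR A) = max(a, b) on (0.90, 0.90) = 0.90

0.90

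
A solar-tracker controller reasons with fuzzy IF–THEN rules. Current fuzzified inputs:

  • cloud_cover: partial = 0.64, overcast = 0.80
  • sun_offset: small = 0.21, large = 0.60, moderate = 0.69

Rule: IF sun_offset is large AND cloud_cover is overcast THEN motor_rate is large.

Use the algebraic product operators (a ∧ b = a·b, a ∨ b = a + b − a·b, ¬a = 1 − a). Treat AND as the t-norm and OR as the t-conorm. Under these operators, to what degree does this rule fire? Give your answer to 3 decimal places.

0.480

firing strength: large=0.60, overcast=0.80; AND[a·b] → w = 0.4800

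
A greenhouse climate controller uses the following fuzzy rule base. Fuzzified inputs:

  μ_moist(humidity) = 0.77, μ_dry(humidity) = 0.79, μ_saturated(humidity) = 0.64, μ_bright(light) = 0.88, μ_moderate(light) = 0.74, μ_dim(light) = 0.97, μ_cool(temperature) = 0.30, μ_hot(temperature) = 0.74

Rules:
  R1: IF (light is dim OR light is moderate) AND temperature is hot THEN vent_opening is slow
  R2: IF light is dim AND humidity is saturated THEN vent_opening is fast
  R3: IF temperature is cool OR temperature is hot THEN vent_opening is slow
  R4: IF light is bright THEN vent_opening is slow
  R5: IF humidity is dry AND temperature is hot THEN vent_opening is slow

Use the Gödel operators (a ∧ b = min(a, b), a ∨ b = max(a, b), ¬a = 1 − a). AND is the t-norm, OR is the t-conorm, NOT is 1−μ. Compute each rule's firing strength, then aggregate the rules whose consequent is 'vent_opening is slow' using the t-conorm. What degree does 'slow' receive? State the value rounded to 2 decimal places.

0.88

R1: (dim=0.97 OR moderate=0.74) = 0.97; AND[min(a, b)] with hot=0.74 → w = 0.74
R2: dim=0.97, saturated=0.64; AND[min(a, b)] → w = 0.64
R3: cool=0.30, hot=0.74; OR[max(a, b)] → w = 0.74
R4: bright=0.88 → w = 0.88
R5: dry=0.79, hot=0.74; AND[min(a, b)] → w = 0.74
Rules with consequent 'slow': {R1, R3, R4, R5} → strengths 0.74, 0.74, 0.88, 0.74
Aggregate via t-conorm [max(a, b)]: 0.88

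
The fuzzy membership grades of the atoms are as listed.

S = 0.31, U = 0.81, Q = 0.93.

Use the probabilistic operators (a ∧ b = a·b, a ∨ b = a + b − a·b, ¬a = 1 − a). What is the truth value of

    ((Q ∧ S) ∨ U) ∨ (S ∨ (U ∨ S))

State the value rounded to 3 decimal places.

Q ∧ S = a·b on (0.9300, 0.3100) = 0.2883
(Q ∧ S) ∨ U = a + b − a·b on (0.2883, 0.8100) = 0.8648
U ∨ S = a + b − a·b on (0.8100, 0.3100) = 0.8689
S ∨ (U ∨ S) = a + b − a·b on (0.3100, 0.8689) = 0.9095
((Q ∧ S) ∨ U) ∨ (S ∨ (U ∨ S)) = a + b − a·b on (0.8648, 0.9095) = 0.9878

0.988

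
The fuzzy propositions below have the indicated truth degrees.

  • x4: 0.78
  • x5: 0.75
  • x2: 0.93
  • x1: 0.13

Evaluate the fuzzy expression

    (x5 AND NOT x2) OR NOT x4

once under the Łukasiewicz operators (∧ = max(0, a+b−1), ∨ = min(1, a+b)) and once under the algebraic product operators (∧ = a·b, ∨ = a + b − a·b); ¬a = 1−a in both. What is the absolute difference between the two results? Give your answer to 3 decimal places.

0.041

Under Łukasiewicz:
  NOT x2 = 1 − 0.93 = 0.07
  x5 AND NOT x2 = max(0, a+b−1) on (0.75, 0.07) = 0.00
  NOT x4 = 1 − 0.78 = 0.22
  (x5 AND NOT x2) OR NOT x4 = min(1, a+b) on (0.00, 0.22) = 0.22
  → value = 0.2200
Under algebraic product:
  NOT x2 = 1 − 0.9300 = 0.0700
  x5 AND NOT x2 = a·b on (0.7500, 0.0700) = 0.0525
  NOT x4 = 1 − 0.7800 = 0.2200
  (x5 AND NOT x2) OR NOT x4 = a + b − a·b on (0.0525, 0.2200) = 0.2609
  → value = 0.2609
|0.2200 − 0.2609| = 0.041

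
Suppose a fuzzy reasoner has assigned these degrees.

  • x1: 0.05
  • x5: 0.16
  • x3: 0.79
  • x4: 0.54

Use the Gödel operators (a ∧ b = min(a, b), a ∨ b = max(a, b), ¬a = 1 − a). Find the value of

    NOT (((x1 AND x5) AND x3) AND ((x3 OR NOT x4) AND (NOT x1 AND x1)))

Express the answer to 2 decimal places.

x1 AND x5 = min(a, b) on (0.05, 0.16) = 0.05
(x1 AND x5) AND x3 = min(a, b) on (0.05, 0.79) = 0.05
NOT x4 = 1 − 0.54 = 0.46
x3 OR NOT x4 = max(a, b) on (0.79, 0.46) = 0.79
NOT x1 = 1 − 0.05 = 0.95
NOT x1 AND x1 = min(a, b) on (0.95, 0.05) = 0.05
(x3 OR NOT x4) AND (NOT x1 AND x1) = min(a, b) on (0.79, 0.05) = 0.05
((x1 AND x5) AND x3) AND ((x3 OR NOT x4) AND (NOT x1 AND x1)) = min(a, b) on (0.05, 0.05) = 0.05
NOT (((x1 AND x5) AND x3) AND ((x3 OR NOT x4) AND (NOT x1 AND x1))) = 1 − 0.05 = 0.95

0.95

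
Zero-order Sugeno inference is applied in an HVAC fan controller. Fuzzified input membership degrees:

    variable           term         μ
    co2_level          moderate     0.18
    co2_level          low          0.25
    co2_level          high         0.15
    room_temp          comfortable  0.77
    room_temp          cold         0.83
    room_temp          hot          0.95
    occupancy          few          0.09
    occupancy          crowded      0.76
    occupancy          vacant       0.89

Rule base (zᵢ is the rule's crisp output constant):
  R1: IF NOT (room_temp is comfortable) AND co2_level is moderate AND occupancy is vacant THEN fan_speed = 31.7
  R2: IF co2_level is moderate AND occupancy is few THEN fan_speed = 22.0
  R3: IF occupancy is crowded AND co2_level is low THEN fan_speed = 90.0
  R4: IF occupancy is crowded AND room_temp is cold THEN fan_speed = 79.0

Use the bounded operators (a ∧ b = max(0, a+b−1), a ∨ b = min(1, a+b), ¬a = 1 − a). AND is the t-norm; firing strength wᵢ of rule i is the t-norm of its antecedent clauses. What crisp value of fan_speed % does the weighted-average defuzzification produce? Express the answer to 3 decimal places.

79.183

R1 (z=31.7): ¬comfortable=1−0.77=0.23, moderate=0.18, vacant=0.89; AND[max(0, a+b−1)] → w = 0.00
R2 (z=22.0): moderate=0.18, few=0.09; AND[max(0, a+b−1)] → w = 0.00
R3 (z=90.0): crowded=0.76, low=0.25; AND[max(0, a+b−1)] → w = 0.01
R4 (z=79.0): crowded=0.76, cold=0.83; AND[max(0, a+b−1)] → w = 0.59
Weighted average = (0.00·31.7 + 0.00·22.0 + 0.01·90.0 + 0.59·79.0) / (0.00 + 0.00 + 0.01 + 0.59)
  = 47.5100 / 0.6000 = 79.183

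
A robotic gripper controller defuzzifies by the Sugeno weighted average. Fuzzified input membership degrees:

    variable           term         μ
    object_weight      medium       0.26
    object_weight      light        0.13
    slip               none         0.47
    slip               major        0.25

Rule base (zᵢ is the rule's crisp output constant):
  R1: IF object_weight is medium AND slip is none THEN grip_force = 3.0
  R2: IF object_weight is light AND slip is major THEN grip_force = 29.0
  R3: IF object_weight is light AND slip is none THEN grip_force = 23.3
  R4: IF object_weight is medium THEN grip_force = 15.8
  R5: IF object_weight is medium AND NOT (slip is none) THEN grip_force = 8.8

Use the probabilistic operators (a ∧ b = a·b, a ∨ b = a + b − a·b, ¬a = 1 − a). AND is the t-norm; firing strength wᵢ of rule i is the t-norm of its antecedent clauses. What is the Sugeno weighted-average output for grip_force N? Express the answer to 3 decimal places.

13.125

R1 (z=3.0): medium=0.26, none=0.47; AND[a·b] → w = 0.1222
R2 (z=29.0): light=0.13, major=0.25; AND[a·b] → w = 0.0325
R3 (z=23.3): light=0.13, none=0.47; AND[a·b] → w = 0.0611
R4 (z=15.8): medium=0.26 → w = 0.2600
R5 (z=8.8): medium=0.26, ¬none=1−0.47=0.53; AND[a·b] → w = 0.1378
Weighted average = (0.1222·3.0 + 0.0325·29.0 + 0.0611·23.3 + 0.2600·15.8 + 0.1378·8.8) / (0.1222 + 0.0325 + 0.0611 + 0.2600 + 0.1378)
  = 8.0534 / 0.6136 = 13.125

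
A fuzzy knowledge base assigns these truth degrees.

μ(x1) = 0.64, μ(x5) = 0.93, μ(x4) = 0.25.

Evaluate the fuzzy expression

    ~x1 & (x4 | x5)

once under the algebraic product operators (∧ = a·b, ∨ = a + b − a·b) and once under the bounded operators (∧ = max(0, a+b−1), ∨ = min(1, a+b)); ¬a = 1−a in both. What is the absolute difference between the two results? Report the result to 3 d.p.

Under algebraic product:
  ~x1 = 1 − 0.6400 = 0.3600
  x4 | x5 = a + b − a·b on (0.2500, 0.9300) = 0.9475
  ~x1 & (x4 | x5) = a·b on (0.3600, 0.9475) = 0.3411
  → value = 0.3411
Under bounded:
  ~x1 = 1 − 0.64 = 0.36
  x4 | x5 = min(1, a+b) on (0.25, 0.93) = 1.00
  ~x1 & (x4 | x5) = max(0, a+b−1) on (0.36, 1.00) = 0.36
  → value = 0.3600
|0.3411 − 0.3600| = 0.019

0.019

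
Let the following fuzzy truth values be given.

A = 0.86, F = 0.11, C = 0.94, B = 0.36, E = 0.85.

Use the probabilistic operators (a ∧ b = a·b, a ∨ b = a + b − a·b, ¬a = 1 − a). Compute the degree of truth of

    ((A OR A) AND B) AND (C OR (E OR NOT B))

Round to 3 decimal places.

A OR A = a + b − a·b on (0.8600, 0.8600) = 0.9804
(A OR A) AND B = a·b on (0.9804, 0.3600) = 0.3529
NOT B = 1 − 0.3600 = 0.6400
E OR NOT B = a + b − a·b on (0.8500, 0.6400) = 0.9460
C OR (E OR NOT B) = a + b − a·b on (0.9400, 0.9460) = 0.9968
((A OR A) AND B) AND (C OR (E OR NOT B)) = a·b on (0.3529, 0.9968) = 0.3518

0.352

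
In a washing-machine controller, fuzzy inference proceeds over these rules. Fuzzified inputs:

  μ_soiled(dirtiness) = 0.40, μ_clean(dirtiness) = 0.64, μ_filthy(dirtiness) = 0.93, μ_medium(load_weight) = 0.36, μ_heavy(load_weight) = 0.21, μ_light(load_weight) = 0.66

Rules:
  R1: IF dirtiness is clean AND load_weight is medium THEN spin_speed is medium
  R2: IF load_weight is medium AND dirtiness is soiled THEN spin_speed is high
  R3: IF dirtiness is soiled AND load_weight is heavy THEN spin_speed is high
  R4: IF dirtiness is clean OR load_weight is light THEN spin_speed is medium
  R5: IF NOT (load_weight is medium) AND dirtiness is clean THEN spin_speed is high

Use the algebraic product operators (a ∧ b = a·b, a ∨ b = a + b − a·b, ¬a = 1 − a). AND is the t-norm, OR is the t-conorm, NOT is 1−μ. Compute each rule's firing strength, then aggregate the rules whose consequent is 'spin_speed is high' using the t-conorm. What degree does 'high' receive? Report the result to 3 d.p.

R1: clean=0.64, medium=0.36; AND[a·b] → w = 0.2304
R2: medium=0.36, soiled=0.40; AND[a·b] → w = 0.1440
R3: soiled=0.40, heavy=0.21; AND[a·b] → w = 0.0840
R4: clean=0.64, light=0.66; OR[a + b − a·b] → w = 0.8776
R5: ¬medium=1−0.36=0.64, clean=0.64; AND[a·b] → w = 0.4096
Rules with consequent 'high': {R2, R3, R5} → strengths 0.1440, 0.0840, 0.4096
Aggregate via t-conorm [a + b − a·b]: 0.5371

0.537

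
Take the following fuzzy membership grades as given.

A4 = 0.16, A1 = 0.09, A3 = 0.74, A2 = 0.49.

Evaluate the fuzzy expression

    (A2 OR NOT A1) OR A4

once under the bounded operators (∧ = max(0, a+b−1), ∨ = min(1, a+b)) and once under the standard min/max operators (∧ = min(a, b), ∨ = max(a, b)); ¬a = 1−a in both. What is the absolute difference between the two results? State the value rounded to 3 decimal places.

Under bounded:
  NOT A1 = 1 − 0.09 = 0.91
  A2 OR NOT A1 = min(1, a+b) on (0.49, 0.91) = 1.00
  (A2 OR NOT A1) OR A4 = min(1, a+b) on (1.00, 0.16) = 1.00
  → value = 1.0000
Under standard min/max:
  NOT A1 = 1 − 0.09 = 0.91
  A2 OR NOT A1 = max(a, b) on (0.49, 0.91) = 0.91
  (A2 OR NOT A1) OR A4 = max(a, b) on (0.91, 0.16) = 0.91
  → value = 0.9100
|1.0000 − 0.9100| = 0.090

0.090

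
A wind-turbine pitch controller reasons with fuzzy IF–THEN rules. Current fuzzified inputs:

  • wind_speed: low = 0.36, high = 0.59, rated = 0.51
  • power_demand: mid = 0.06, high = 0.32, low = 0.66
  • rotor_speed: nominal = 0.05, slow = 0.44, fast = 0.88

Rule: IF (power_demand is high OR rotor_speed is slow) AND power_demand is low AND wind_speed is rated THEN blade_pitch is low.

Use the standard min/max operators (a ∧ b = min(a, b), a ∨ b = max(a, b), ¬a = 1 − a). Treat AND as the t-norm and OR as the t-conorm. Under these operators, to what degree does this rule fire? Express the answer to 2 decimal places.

0.44

firing strength: (high=0.32 OR slow=0.44) = 0.44; AND[min(a, b)] with low=0.66, rated=0.51 → w = 0.44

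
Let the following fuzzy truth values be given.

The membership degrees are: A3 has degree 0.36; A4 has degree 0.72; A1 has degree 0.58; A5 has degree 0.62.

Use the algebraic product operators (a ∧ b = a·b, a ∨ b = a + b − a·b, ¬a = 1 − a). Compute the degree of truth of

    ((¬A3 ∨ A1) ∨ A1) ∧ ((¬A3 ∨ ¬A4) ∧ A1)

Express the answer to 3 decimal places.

¬A3 = 1 − 0.3600 = 0.6400
¬A3 ∨ A1 = a + b − a·b on (0.6400, 0.5800) = 0.8488
(¬A3 ∨ A1) ∨ A1 = a + b − a·b on (0.8488, 0.5800) = 0.9365
¬A3 = 1 − 0.3600 = 0.6400
¬A4 = 1 − 0.7200 = 0.2800
¬A3 ∨ ¬A4 = a + b − a·b on (0.6400, 0.2800) = 0.7408
(¬A3 ∨ ¬A4) ∧ A1 = a·b on (0.7408, 0.5800) = 0.4297
((¬A3 ∨ A1) ∨ A1) ∧ ((¬A3 ∨ ¬A4) ∧ A1) = a·b on (0.9365, 0.4297) = 0.4024

0.402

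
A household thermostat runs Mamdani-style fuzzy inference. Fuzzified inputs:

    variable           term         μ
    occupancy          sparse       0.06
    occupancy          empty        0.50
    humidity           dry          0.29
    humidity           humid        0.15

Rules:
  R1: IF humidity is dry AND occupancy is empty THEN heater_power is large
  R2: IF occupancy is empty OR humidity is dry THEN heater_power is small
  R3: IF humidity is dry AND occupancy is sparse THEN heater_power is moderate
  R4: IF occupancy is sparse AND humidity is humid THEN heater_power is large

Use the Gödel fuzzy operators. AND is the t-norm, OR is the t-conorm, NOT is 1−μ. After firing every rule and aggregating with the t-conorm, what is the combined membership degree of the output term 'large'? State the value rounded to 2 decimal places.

0.29

R1: dry=0.29, empty=0.50; AND[min(a, b)] → w = 0.29
R2: empty=0.50, dry=0.29; OR[max(a, b)] → w = 0.50
R3: dry=0.29, sparse=0.06; AND[min(a, b)] → w = 0.06
R4: sparse=0.06, humid=0.15; AND[min(a, b)] → w = 0.06
Rules with consequent 'large': {R1, R4} → strengths 0.29, 0.06
Aggregate via t-conorm [max(a, b)]: 0.29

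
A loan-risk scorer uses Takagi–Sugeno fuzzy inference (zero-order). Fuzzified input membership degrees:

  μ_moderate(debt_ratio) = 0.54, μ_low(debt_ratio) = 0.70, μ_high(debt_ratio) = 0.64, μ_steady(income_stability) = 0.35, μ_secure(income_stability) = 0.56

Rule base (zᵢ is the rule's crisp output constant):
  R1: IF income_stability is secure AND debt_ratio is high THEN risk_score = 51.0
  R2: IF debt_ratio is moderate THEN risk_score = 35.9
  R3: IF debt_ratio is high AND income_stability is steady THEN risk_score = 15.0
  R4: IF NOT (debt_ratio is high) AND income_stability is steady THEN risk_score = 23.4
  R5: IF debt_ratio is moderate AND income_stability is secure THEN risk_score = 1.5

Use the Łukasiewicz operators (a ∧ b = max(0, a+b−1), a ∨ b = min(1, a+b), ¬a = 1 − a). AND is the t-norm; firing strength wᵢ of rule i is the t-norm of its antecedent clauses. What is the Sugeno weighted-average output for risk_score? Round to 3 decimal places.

35.400

R1 (z=51.0): secure=0.56, high=0.64; AND[max(0, a+b−1)] → w = 0.20
R2 (z=35.9): moderate=0.54 → w = 0.54
R3 (z=15.0): high=0.64, steady=0.35; AND[max(0, a+b−1)] → w = 0.00
R4 (z=23.4): ¬high=1−0.64=0.36, steady=0.35; AND[max(0, a+b−1)] → w = 0.00
R5 (z=1.5): moderate=0.54, secure=0.56; AND[max(0, a+b−1)] → w = 0.10
Weighted average = (0.20·51.0 + 0.54·35.9 + 0.00·15.0 + 0.00·23.4 + 0.10·1.5) / (0.20 + 0.54 + 0.00 + 0.00 + 0.10)
  = 29.7360 / 0.8400 = 35.400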